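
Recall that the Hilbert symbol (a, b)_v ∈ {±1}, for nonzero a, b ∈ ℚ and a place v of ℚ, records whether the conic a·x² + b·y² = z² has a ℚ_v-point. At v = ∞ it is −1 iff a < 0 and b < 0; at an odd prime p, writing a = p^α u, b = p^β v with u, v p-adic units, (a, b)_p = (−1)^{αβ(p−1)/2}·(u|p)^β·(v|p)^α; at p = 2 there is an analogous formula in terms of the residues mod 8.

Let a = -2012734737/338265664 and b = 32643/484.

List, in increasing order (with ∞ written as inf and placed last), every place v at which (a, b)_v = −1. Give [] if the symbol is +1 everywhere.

Mod squares: a ≡ -17, b ≡ 403. Check v ∈ {∞, 2, 3, 11, 13, 17, 19, 31}.
v=11: a=11^-4·(≡5), b=11^-2·(≡7) mod 11; (5|11)=+1, (7|11)=-1; (−1)^{-4·-2·5}·(+1)^-2·(-1)^-4 = +1.
v=2: v_2(a)=-6, v_2(b)=-2; units ≡ 7, 3 (mod 8); ε·ε+αω+βω = 1·1+-6·1+-2·0 ≡ 1  ⇒  (a,b)_2 = -1.
v=13: a=13^2·(≡12), b=13^1·(≡5) mod 13; (12|13)=+1, (5|13)=-1; (−1)^{2·1·6}·(+1)^1·(-1)^2 = +1.
v=3: a=3^6·(≡1), b=3^4·(≡1) mod 3; (1|3)=+1, (1|3)=+1; (−1)^{6·4·1}·(+1)^4·(+1)^6 = +1.
v=17: a=17^1·(≡4), b=17^0·(≡11) mod 17; (4|17)=+1, (11|17)=-1; (−1)^{1·0·8}·(+1)^0·(-1)^1 = -1.
v=31: a=31^2·(≡28), b=31^1·(≡13) mod 31; (28|31)=+1, (13|31)=-1; (−1)^{2·1·15}·(+1)^1·(-1)^2 = +1.
v=∞: -17 < 0 and 403 > 0  ⇒  (a,b)_∞ = +1.
v=19: a=19^-2·(≡15), b=19^0·(≡17) mod 19; (15|19)=-1, (17|19)=+1; (−1)^{-2·0·9}·(-1)^0·(+1)^-2 = +1.
Ram(-17, 403) = {2, 17}; no ℚ_2-point on the conic.

[2, 17]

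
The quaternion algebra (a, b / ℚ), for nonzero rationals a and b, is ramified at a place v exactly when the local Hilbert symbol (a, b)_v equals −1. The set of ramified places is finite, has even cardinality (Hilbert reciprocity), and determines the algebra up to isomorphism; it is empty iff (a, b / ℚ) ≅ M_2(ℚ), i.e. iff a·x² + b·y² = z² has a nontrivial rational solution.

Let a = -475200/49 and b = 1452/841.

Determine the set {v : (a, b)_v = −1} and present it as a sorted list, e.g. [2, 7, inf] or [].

(a, b) ≡ (-33, 3) mod (ℚ^×)²; places V = {2, 3, 5, 7, 11, 29, ∞}.
(a,b)_7: α=-2, u≡2; β=0, v≡3 (mod 7); (2|7)=+1, (3|7)=-1; sign (−1)^0·+1^0·-1^-2 = +1.
(a,b)_∞: sgn(-33)=−, sgn(3)=+, so +1.
(a,b)_11: α=1, u≡6; β=2, v≡9 (mod 11); (6|11)=-1, (9|11)=+1; sign (−1)^0·-1^2·+1^1 = +1.
(a,b)_5: α=2, u≡3; β=0, v≡2 (mod 5); (3|5)=-1, (2|5)=-1; sign (−1)^0·-1^0·-1^2 = +1.
(a,b)_3: α=3, u≡1; β=1, v≡1 (mod 3); (1|3)=+1, (1|3)=+1; sign (−1)^1·+1^1·+1^3 = -1.
(a,b)_29: α=0, u≡20; β=-2, v≡2 (mod 29); (20|29)=+1, (2|29)=-1; sign (−1)^0·+1^-2·-1^0 = +1.
(a,b)_2: α=6, β=2; u≡7, v≡3 (mod 8); ε(u)ε(v)=1·1, αω(v)=6·1, βω(u)=2·0; sum ≡ 1  ⇒  -1.
(-33, 3 / ℚ) ramifies at {2, 3}: a division algebra.

[2, 3]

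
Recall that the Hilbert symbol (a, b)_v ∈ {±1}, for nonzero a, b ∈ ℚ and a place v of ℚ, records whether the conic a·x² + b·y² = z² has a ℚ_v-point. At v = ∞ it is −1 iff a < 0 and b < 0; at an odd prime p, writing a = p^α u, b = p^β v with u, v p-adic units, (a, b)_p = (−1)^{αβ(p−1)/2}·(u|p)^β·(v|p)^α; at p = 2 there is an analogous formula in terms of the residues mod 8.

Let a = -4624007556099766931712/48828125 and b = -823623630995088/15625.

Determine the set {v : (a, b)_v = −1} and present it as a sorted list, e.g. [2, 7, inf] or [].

(a, b) ≡ (-608685, -17) mod (ℚ^×)²; places V = {2, 3, 5, 7, 11, 17, 31, ∞}.
(a,b)_7: α=5, u≡5; β=2, v≡4 (mod 7); (5|7)=-1, (4|7)=+1; sign (−1)^0·-1^2·+1^5 = +1.
(a,b)_5: α=-11, u≡3; β=-6, v≡2 (mod 5); (3|5)=-1, (2|5)=-1; sign (−1)^0·-1^-6·-1^-11 = -1.
(a,b)_3: α=13, u≡1; β=12, v≡1 (mod 3); (1|3)=+1, (1|3)=+1; sign (−1)^0·+1^12·+1^13 = +1.
(a,b)_11: α=3, u≡10; β=2, v≡9 (mod 11); (10|11)=-1, (9|11)=+1; sign (−1)^0·-1^2·+1^3 = +1.
(a,b)_31: α=3, u≡16; β=2, v≡14 (mod 31); (16|31)=+1, (14|31)=+1; sign (−1)^0·+1^2·+1^3 = +1.
(a,b)_17: α=1, u≡5; β=1, v≡13 (mod 17); (5|17)=-1, (13|17)=+1; sign (−1)^0·-1^1·+1^1 = -1.
(a,b)_∞: sgn(-608685)=−, sgn(-17)=−, so -1.
(a,b)_2: α=8, β=4; u≡3, v≡7 (mod 8); ε(u)ε(v)=1·1, αω(v)=8·0, βω(u)=4·1; sum ≡ 1  ⇒  -1.
(-608685, -17 / ℚ) ramifies at {2, 5, 17, ∞}: a division algebra.

[2, 5, 17, inf]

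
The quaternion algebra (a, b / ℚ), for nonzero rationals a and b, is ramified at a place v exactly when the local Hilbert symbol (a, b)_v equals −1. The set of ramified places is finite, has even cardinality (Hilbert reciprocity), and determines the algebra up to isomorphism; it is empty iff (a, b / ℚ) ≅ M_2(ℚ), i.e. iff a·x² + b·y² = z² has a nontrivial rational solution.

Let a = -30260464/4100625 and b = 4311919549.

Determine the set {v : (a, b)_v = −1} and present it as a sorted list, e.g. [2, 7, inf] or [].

[23, 29]

(a, b) ≡ (-31, 4669) mod (ℚ^×)²; places V = {2, 3, 5, 7, 13, 19, 23, 29, 31, ∞}.
(a,b)_2: α=4, β=0; u≡1, v≡5 (mod 8); ε(u)ε(v)=0·0, αω(v)=4·1, βω(u)=0·0; sum ≡ 0  ⇒  +1.
(a,b)_31: α=1, u≡11; β=4, v≡19 (mod 31); (11|31)=-1, (19|31)=+1; sign (−1)^0·-1^4·+1^1 = +1.
(a,b)_3: α=-8, u≡2; β=0, v≡1 (mod 3); (2|3)=-1, (1|3)=+1; sign (−1)^0·-1^0·+1^-8 = +1.
(a,b)_13: α=2, u≡5; β=0, v≡2 (mod 13); (5|13)=-1, (2|13)=-1; sign (−1)^0·-1^0·-1^2 = +1.
(a,b)_7: α=0, u≡1; β=1, v≡1 (mod 7); (1|7)=+1, (1|7)=+1; sign (−1)^0·+1^1·+1^0 = +1.
(a,b)_∞: sgn(-31)=−, sgn(4669)=+, so +1.
(a,b)_19: α=2, u≡6; β=0, v≡3 (mod 19); (6|19)=+1, (3|19)=-1; sign (−1)^0·+1^0·-1^2 = +1.
(a,b)_29: α=0, u≡2; β=1, v≡24 (mod 29); (2|29)=-1, (24|29)=+1; sign (−1)^0·-1^1·+1^0 = -1.
(a,b)_23: α=0, u≡15; β=1, v≡15 (mod 23); (15|23)=-1, (15|23)=-1; sign (−1)^0·-1^1·-1^0 = -1.
(a,b)_5: α=-4, u≡1; β=0, v≡4 (mod 5); (1|5)=+1, (4|5)=+1; sign (−1)^0·+1^0·+1^-4 = +1.
Ram(-31, 4669) = {23, 29}; no ℚ_23-point on the conic.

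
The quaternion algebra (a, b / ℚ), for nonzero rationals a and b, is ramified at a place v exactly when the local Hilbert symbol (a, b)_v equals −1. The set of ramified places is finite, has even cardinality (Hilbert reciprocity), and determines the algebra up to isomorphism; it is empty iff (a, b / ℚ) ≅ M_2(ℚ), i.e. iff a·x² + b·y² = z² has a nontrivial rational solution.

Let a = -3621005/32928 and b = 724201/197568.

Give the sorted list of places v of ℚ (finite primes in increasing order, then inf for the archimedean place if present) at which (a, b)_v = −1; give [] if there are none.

[2, 5]

Mod squares: a ≡ -210, b ≡ 7. Check v ∈ {∞, 2, 3, 5, 7, 23, 37}.
v=2: v_2(a)=-5, v_2(b)=-6; units ≡ 7, 7 (mod 8); ε·ε+αω+βω = 1·1+-5·0+-6·0 ≡ 1  ⇒  (a,b)_2 = -1.
v=23: a=23^2·(≡19), b=23^2·(≡17) mod 23; (19|23)=-1, (17|23)=-1; (−1)^{2·2·11}·(-1)^2·(-1)^2 = +1.
v=5: a=5^1·(≡3), b=5^0·(≡2) mod 5; (3|5)=-1, (2|5)=-1; (−1)^{1·0·2}·(-1)^0·(-1)^1 = -1.
v=37: a=37^2·(≡9), b=37^2·(≡33) mod 37; (9|37)=+1, (33|37)=+1; (−1)^{2·2·18}·(+1)^2·(+1)^2 = +1.
v=∞: -210 < 0 and 7 > 0  ⇒  (a,b)_∞ = +1.
v=7: a=7^-3·(≡5), b=7^-3·(≡1) mod 7; (5|7)=-1, (1|7)=+1; (−1)^{-3·-3·3}·(-1)^-3·(+1)^-3 = +1.
v=3: a=3^-1·(≡2), b=3^-2·(≡1) mod 3; (2|3)=-1, (1|3)=+1; (−1)^{-1·-2·1}·(-1)^-2·(+1)^-1 = +1.
|Ram(-210, 7)| = 2, even; anisotropic at {2, 5}.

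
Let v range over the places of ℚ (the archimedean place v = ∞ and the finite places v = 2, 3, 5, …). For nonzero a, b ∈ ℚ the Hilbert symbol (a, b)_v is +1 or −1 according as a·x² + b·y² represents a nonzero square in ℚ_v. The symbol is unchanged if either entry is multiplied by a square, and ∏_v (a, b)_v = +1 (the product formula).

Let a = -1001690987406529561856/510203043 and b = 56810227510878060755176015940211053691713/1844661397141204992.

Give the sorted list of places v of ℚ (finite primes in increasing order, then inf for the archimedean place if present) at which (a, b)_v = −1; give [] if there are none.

(a, b) ≡ (-87, 13299) mod (ℚ^×)²; places V = {2, 3, 7, 11, 13, 23, 29, 31, 41, 43, 47, ∞}.
(a,b)_2: α=8, β=-12; u≡1, v≡3 (mod 8); ε(u)ε(v)=0·1, αω(v)=8·1, βω(u)=-12·0; sum ≡ 0  ⇒  +1.
(a,b)_29: α=1, u≡12; β=2, v≡18 (mod 29); (12|29)=-1, (18|29)=-1; sign (−1)^0·-1^2·-1^1 = -1.
(a,b)_3: α=-9, u≡1; β=-13, v≡2 (mod 3); (1|3)=+1, (2|3)=-1; sign (−1)^1·+1^-13·-1^-9 = +1.
(a,b)_11: α=2, u≡1; β=5, v≡2 (mod 11); (1|11)=+1, (2|11)=-1; sign (−1)^0·+1^5·-1^2 = +1.
(a,b)_7: α=-2, u≡2; β=-10, v≡3 (mod 7); (2|7)=+1, (3|7)=-1; sign (−1)^0·+1^-10·-1^-2 = +1.
(a,b)_43: α=2, u≡26; β=6, v≡37 (mod 43); (26|43)=-1, (37|43)=-1; sign (−1)^0·-1^6·-1^2 = +1.
(a,b)_∞: sgn(-87)=−, sgn(13299)=+, so +1.
(a,b)_13: α=2, u≡9; β=5, v≡9 (mod 13); (9|13)=+1, (9|13)=+1; sign (−1)^0·+1^5·+1^2 = +1.
(a,b)_23: α=-2, u≡14; β=0, v≡21 (mod 23); (14|23)=-1, (21|23)=-1; sign (−1)^0·-1^0·-1^-2 = +1.
(a,b)_41: α=2, u≡10; β=4, v≡14 (mod 41); (10|41)=+1, (14|41)=-1; sign (−1)^0·+1^4·-1^2 = +1.
(a,b)_31: α=2, u≡27; β=5, v≡21 (mod 31); (27|31)=-1, (21|31)=-1; sign (−1)^0·-1^5·-1^2 = -1.
(a,b)_47: α=2, u≡1; β=2, v≡46 (mod 47); (1|47)=+1, (46|47)=-1; sign (−1)^0·+1^2·-1^2 = +1.
(-87, 13299 / ℚ) ramifies at {29, 31}: a division algebra.

[29, 31]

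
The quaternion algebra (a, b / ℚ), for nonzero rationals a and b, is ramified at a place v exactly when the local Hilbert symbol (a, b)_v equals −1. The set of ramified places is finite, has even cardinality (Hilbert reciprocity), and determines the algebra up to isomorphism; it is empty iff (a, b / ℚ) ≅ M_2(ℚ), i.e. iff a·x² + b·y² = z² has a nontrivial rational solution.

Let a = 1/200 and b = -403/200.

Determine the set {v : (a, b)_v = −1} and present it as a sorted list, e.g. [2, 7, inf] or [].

[2, 13]

Mod squares: a ≡ 2, b ≡ -806. Check v ∈ {∞, 2, 5, 13, 31}.
v=13: a=13^0·(≡8), b=13^1·(≡12) mod 13; (8|13)=-1, (12|13)=+1; (−1)^{0·1·6}·(-1)^1·(+1)^0 = -1.
v=2: v_2(a)=-3, v_2(b)=-3; units ≡ 1, 5 (mod 8); ε·ε+αω+βω = 0·0+-3·1+-3·0 ≡ 1  ⇒  (a,b)_2 = -1.
v=31: a=31^0·(≡20), b=31^1·(≡19) mod 31; (20|31)=+1, (19|31)=+1; (−1)^{0·1·15}·(+1)^1·(+1)^0 = +1.
v=5: a=5^-2·(≡2), b=5^-2·(≡4) mod 5; (2|5)=-1, (4|5)=+1; (−1)^{-2·-2·2}·(-1)^-2·(+1)^-2 = +1.
v=∞: 2 > 0 and -806 < 0  ⇒  (a,b)_∞ = +1.
(2, -806 / ℚ) ramifies at {2, 13}: a division algebra.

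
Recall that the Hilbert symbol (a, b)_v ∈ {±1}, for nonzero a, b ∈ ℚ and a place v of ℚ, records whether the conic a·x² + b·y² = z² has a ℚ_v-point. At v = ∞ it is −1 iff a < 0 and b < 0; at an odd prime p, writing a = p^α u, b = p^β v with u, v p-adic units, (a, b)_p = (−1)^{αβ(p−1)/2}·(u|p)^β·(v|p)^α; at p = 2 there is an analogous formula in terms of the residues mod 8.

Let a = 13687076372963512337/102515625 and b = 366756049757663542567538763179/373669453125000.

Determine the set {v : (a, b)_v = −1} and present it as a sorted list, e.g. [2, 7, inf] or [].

[17, 19, 23, 37]

Mod squares: a ≡ 29393, b ≡ 111598438. Check v ∈ {∞, 2, 3, 5, 7, 13, 17, 19, 23, 29, 37}.
v=17: a=17^3·(≡14), b=17^7·(≡15) mod 17; (14|17)=-1, (15|17)=+1; (−1)^{3·7·8}·(-1)^7·(+1)^3 = -1.
v=∞: 29393 > 0 and 111598438 > 0  ⇒  (a,b)_∞ = +1.
v=13: a=13^5·(≡3), b=13^6·(≡12) mod 13; (3|13)=+1, (12|13)=+1; (−1)^{5·6·6}·(+1)^6·(+1)^5 = +1.
v=3: a=3^-8·(≡2), b=3^-14·(≡1) mod 3; (2|3)=-1, (1|3)=+1; (−1)^{-8·-14·1}·(-1)^-14·(+1)^-8 = +1.
v=7: a=7^3·(≡3), b=7^3·(≡4) mod 7; (3|7)=-1, (4|7)=+1; (−1)^{3·3·3}·(-1)^3·(+1)^3 = +1.
v=19: a=19^1·(≡12), b=19^1·(≡12) mod 19; (12|19)=-1, (12|19)=-1; (−1)^{1·1·9}·(-1)^1·(-1)^1 = -1.
v=5: a=5^-6·(≡2), b=5^-10·(≡2) mod 5; (2|5)=-1, (2|5)=-1; (−1)^{-6·-10·2}·(-1)^-10·(-1)^-6 = +1.
v=23: a=23^0·(≡7), b=23^1·(≡3) mod 23; (7|23)=-1, (3|23)=+1; (−1)^{0·1·11}·(-1)^1·(+1)^0 = -1.
v=2: v_2(a)=0, v_2(b)=-3; units ≡ 1, 3 (mod 8); ε·ε+αω+βω = 0·1+0·1+-3·0 ≡ 0  ⇒  (a,b)_2 = +1.
v=29: a=29^2·(≡16), b=29^3·(≡24) mod 29; (16|29)=+1, (24|29)=+1; (−1)^{2·3·14}·(+1)^3·(+1)^2 = +1.
v=37: a=37^2·(≡13), b=37^3·(≡23) mod 37; (13|37)=-1, (23|37)=-1; (−1)^{2·3·18}·(-1)^3·(-1)^2 = -1.
(29393, 111598438 / ℚ) ramifies at {17, 19, 23, 37}: a division algebra.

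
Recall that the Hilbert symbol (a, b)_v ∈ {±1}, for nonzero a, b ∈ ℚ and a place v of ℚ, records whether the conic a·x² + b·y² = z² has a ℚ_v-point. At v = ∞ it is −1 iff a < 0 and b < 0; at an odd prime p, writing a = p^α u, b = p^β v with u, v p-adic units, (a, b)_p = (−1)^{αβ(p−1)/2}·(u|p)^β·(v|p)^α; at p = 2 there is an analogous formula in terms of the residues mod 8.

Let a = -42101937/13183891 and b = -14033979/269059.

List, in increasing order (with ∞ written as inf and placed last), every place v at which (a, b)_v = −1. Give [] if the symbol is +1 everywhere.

(a, b) ≡ (-13547, -40641) mod (ℚ^×)²; places V = {2, 3, 7, 17, 19, 23, 31, ∞}.
(a,b)_19: α=-1, u≡16; β=-1, v≡8 (mod 19); (16|19)=+1, (8|19)=-1; sign (−1)^1·+1^-1·-1^-1 = +1.
(a,b)_23: α=1, u≡8; β=1, v≡8 (mod 23); (8|23)=+1, (8|23)=+1; sign (−1)^1·+1^1·+1^1 = -1.
(a,b)_3: α=10, u≡1; β=9, v≡1 (mod 3); (1|3)=+1, (1|3)=+1; sign (−1)^0·+1^9·+1^10 = +1.
(a,b)_∞: sgn(-13547)=−, sgn(-40641)=−, so -1.
(a,b)_7: α=-4, u≡6; β=-2, v≡2 (mod 7); (6|7)=-1, (2|7)=+1; sign (−1)^0·-1^-2·+1^-4 = +1.
(a,b)_17: α=-2, u≡1; β=-2, v≡5 (mod 17); (1|17)=+1, (5|17)=-1; sign (−1)^0·+1^-2·-1^-2 = +1.
(a,b)_31: α=1, u≡8; β=1, v≡17 (mod 31); (8|31)=+1, (17|31)=-1; sign (−1)^1·+1^1·-1^1 = +1.
(a,b)_2: α=0, β=0; u≡5, v≡7 (mod 8); ε(u)ε(v)=0·1, αω(v)=0·0, βω(u)=0·1; sum ≡ 0  ⇒  +1.
Ram(-13547, -40641) = {23, ∞}; no ℚ_23-point on the conic.

[23, inf]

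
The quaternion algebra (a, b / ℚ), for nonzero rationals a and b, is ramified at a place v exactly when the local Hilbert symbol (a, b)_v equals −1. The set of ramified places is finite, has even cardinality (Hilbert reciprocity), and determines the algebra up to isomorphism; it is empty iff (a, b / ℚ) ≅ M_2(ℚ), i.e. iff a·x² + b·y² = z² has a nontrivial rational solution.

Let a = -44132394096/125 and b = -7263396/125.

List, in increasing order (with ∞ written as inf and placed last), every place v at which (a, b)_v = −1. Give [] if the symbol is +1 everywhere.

Mod squares: a ≡ -31272955, b ≡ -1008805. Check v ∈ {∞, 2, 3, 5, 7, 19, 31, 37, 41}.
v=3: a=3^2·(≡2), b=3^2·(≡2) mod 3; (2|3)=-1, (2|3)=-1; (−1)^{2·2·1}·(-1)^2·(-1)^2 = +1.
v=37: a=37^1·(≡8), b=37^1·(≡1) mod 37; (8|37)=-1, (1|37)=+1; (−1)^{1·1·18}·(-1)^1·(+1)^1 = -1.
v=5: a=5^-3·(≡4), b=5^-3·(≡4) mod 5; (4|5)=+1, (4|5)=+1; (−1)^{-3·-3·2}·(+1)^-3·(+1)^-3 = +1.
v=∞: -31272955 < 0 and -1008805 < 0  ⇒  (a,b)_∞ = -1.
v=19: a=19^1·(≡17), b=19^1·(≡10) mod 19; (17|19)=+1, (10|19)=-1; (−1)^{1·1·9}·(+1)^1·(-1)^1 = +1.
v=7: a=7^3·(≡6), b=7^1·(≡4) mod 7; (6|7)=-1, (4|7)=+1; (−1)^{3·1·3}·(-1)^1·(+1)^3 = +1.
v=2: v_2(a)=4, v_2(b)=2; units ≡ 5, 3 (mod 8); ε·ε+αω+βω = 0·1+4·1+2·1 ≡ 0  ⇒  (a,b)_2 = +1.
v=31: a=31^1·(≡1), b=31^0·(≡28) mod 31; (1|31)=+1, (28|31)=+1; (−1)^{1·0·15}·(+1)^0·(+1)^1 = +1.
v=41: a=41^1·(≡20), b=41^1·(≡23) mod 41; (20|41)=+1, (23|41)=+1; (−1)^{1·1·20}·(+1)^1·(+1)^1 = +1.
Ram(-31272955, -1008805) = {37, ∞}; no ℚ_37-point on the conic.

[37, inf]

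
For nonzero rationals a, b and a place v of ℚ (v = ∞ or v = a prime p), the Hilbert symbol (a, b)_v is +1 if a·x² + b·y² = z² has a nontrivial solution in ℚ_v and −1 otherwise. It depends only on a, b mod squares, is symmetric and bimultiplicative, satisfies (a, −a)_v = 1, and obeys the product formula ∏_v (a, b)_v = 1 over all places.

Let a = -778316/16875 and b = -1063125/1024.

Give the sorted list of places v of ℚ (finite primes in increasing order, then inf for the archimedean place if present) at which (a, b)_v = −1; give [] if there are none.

[2, inf]

(a, b) ≡ (-33, -21) mod (ℚ^×)²; places V = {2, 3, 5, 7, 11, 19, ∞}.
(a,b)_2: α=2, β=-10; u≡7, v≡3 (mod 8); ε(u)ε(v)=1·1, αω(v)=2·1, βω(u)=-10·0; sum ≡ 1  ⇒  -1.
(a,b)_19: α=2, u≡16; β=0, v≡9 (mod 19); (16|19)=+1, (9|19)=+1; sign (−1)^0·+1^0·+1^2 = +1.
(a,b)_∞: sgn(-33)=−, sgn(-21)=−, so -1.
(a,b)_5: α=-4, u≡2; β=4, v≡1 (mod 5); (2|5)=-1, (1|5)=+1; sign (−1)^0·-1^4·+1^-4 = +1.
(a,b)_7: α=2, u≡4; β=1, v≡2 (mod 7); (4|7)=+1, (2|7)=+1; sign (−1)^0·+1^1·+1^2 = +1.
(a,b)_11: α=1, u≡7; β=0, v≡3 (mod 11); (7|11)=-1, (3|11)=+1; sign (−1)^0·-1^0·+1^1 = +1.
(a,b)_3: α=-3, u≡1; β=5, v≡2 (mod 3); (1|3)=+1, (2|3)=-1; sign (−1)^1·+1^5·-1^-3 = +1.
Ram(-33, -21) = {2, ∞}; no ℚ_2-point on the conic.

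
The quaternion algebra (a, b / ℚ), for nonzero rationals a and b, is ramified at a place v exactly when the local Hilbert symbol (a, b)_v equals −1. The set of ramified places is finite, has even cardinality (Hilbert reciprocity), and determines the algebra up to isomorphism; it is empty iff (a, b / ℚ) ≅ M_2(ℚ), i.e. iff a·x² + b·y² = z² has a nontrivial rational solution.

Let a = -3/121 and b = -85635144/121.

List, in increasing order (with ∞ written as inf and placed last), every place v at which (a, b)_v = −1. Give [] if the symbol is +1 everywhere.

Mod squares: a ≡ -3, b ≡ -5394. Check v ∈ {∞, 2, 3, 7, 11, 29, 31}.
v=∞: -3 < 0 and -5394 < 0  ⇒  (a,b)_∞ = -1.
v=3: a=3^1·(≡2), b=3^5·(≡2) mod 3; (2|3)=-1, (2|3)=-1; (−1)^{1·5·1}·(-1)^5·(-1)^1 = -1.
v=7: a=7^0·(≡2), b=7^2·(≡3) mod 7; (2|7)=+1, (3|7)=-1; (−1)^{0·2·3}·(+1)^2·(-1)^0 = +1.
v=2: v_2(a)=0, v_2(b)=3; units ≡ 5, 7 (mod 8); ε·ε+αω+βω = 0·1+0·0+3·1 ≡ 1  ⇒  (a,b)_2 = -1.
v=11: a=11^-2·(≡8), b=11^-2·(≡10) mod 11; (8|11)=-1, (10|11)=-1; (−1)^{-2·-2·5}·(-1)^-2·(-1)^-2 = +1.
v=31: a=31^0·(≡1), b=31^1·(≡15) mod 31; (1|31)=+1, (15|31)=-1; (−1)^{0·1·15}·(+1)^1·(-1)^0 = +1.
v=29: a=29^0·(≡11), b=29^1·(≡21) mod 29; (11|29)=-1, (21|29)=-1; (−1)^{0·1·14}·(-1)^1·(-1)^0 = -1.
Ram(-3, -5394) = {2, 3, 29, ∞}; no ℚ_2-point on the conic.

[2, 3, 29, inf]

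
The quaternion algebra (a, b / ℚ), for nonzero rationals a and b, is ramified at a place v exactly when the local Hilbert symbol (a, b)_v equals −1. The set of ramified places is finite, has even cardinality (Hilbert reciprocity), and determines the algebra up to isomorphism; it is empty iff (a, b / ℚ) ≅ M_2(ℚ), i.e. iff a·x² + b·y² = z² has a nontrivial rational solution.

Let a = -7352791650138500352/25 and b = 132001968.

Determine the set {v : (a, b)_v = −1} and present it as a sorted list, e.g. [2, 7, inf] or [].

[2, 3, 19, 31]

(a, b) ≡ (-20677, 8250123) mod (ℚ^×)²; places V = {2, 3, 5, 7, 19, 23, 29, 31, ∞}.
(a,b)_7: α=0, u≡1; β=1, v≡5 (mod 7); (1|7)=+1, (5|7)=-1; sign (−1)^0·+1^1·-1^0 = +1.
(a,b)_∞: sgn(-20677)=−, sgn(8250123)=+, so +1.
(a,b)_2: α=8, β=4; u≡3, v≡3 (mod 8); ε(u)ε(v)=1·1, αω(v)=8·1, βω(u)=4·1; sum ≡ 1  ⇒  -1.
(a,b)_31: α=3, u≡30; β=1, v≡30 (mod 31); (30|31)=-1, (30|31)=-1; sign (−1)^1·-1^1·-1^3 = -1.
(a,b)_3: α=2, u≡2; β=1, v≡1 (mod 3); (2|3)=-1, (1|3)=+1; sign (−1)^0·-1^1·+1^2 = -1.
(a,b)_23: α=3, u≡20; β=1, v≡3 (mod 23); (20|23)=-1, (3|23)=+1; sign (−1)^1·-1^1·+1^3 = +1.
(a,b)_29: α=3, u≡14; β=1, v≡10 (mod 29); (14|29)=-1, (10|29)=-1; sign (−1)^0·-1^1·-1^3 = +1.
(a,b)_5: α=-2, u≡3; β=0, v≡3 (mod 5); (3|5)=-1, (3|5)=-1; sign (−1)^0·-1^0·-1^-2 = +1.
(a,b)_19: α=2, u≡13; β=1, v≡8 (mod 19); (13|19)=-1, (8|19)=-1; sign (−1)^0·-1^1·-1^2 = -1.
Ram(-20677, 8250123) = {2, 3, 19, 31}; no ℚ_2-point on the conic.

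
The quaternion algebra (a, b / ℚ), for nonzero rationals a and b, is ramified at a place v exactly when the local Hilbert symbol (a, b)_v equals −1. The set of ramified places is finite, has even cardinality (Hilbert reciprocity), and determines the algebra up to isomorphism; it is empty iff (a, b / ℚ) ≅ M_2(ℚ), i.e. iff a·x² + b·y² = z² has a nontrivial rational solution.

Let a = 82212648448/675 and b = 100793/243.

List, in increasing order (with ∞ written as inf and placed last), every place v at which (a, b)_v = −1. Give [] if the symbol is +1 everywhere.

[2, 23]

(a, b) ≡ (68034, 51) mod (ℚ^×)²; places V = {2, 3, 5, 7, 11, 17, 23, 29, ∞}.
(a,b)_29: α=1, u≡2; β=0, v≡28 (mod 29); (2|29)=-1, (28|29)=+1; sign (−1)^0·-1^0·+1^1 = +1.
(a,b)_7: α=2, u≡4; β=2, v≡4 (mod 7); (4|7)=+1, (4|7)=+1; sign (−1)^0·+1^2·+1^2 = +1.
(a,b)_23: α=1, u≡5; β=0, v≡20 (mod 23); (5|23)=-1, (20|23)=-1; sign (−1)^0·-1^0·-1^1 = -1.
(a,b)_3: α=-3, u≡1; β=-5, v≡2 (mod 3); (1|3)=+1, (2|3)=-1; sign (−1)^1·+1^-5·-1^-3 = +1.
(a,b)_11: α=0, u≡10; β=2, v≡8 (mod 11); (10|11)=-1, (8|11)=-1; sign (−1)^0·-1^2·-1^0 = +1.
(a,b)_17: α=3, u≡10; β=1, v≡6 (mod 17); (10|17)=-1, (6|17)=-1; sign (−1)^0·-1^1·-1^3 = +1.
(a,b)_5: α=-2, u≡4; β=0, v≡1 (mod 5); (4|5)=+1, (1|5)=+1; sign (−1)^0·+1^0·+1^-2 = +1.
(a,b)_2: α=9, β=0; u≡1, v≡3 (mod 8); ε(u)ε(v)=0·1, αω(v)=9·1, βω(u)=0·0; sum ≡ 1  ⇒  -1.
(a,b)_∞: sgn(68034)=+, sgn(51)=+, so +1.
(68034, 51 / ℚ) ramifies at {2, 23}: a division algebra.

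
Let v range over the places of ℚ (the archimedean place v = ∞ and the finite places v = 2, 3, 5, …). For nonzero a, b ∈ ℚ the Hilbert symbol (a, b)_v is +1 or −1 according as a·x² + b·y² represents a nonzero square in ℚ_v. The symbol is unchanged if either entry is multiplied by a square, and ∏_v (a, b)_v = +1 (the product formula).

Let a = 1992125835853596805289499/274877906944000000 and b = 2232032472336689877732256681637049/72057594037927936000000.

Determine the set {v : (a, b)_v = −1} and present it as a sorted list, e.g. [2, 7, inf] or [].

[13, 19, 23, 37]

(a, b) ≡ (19, 19548321) mod (ℚ^×)²; places V = {2, 3, 5, 11, 13, 17, 19, 23, 31, 37, ∞}.
(a,b)_17: α=4, u≡13; β=4, v≡15 (mod 17); (13|17)=+1, (15|17)=+1; sign (−1)^0·+1^4·+1^4 = +1.
(a,b)_∞: sgn(19)=+, sgn(19548321)=+, so +1.
(a,b)_13: α=2, u≡11; β=3, v≡6 (mod 13); (11|13)=-1, (6|13)=-1; sign (−1)^0·-1^3·-1^2 = -1.
(a,b)_5: α=-6, u≡4; β=-6, v≡1 (mod 5); (4|5)=+1, (1|5)=+1; sign (−1)^0·+1^-6·+1^-6 = +1.
(a,b)_31: α=2, u≡25; β=3, v≡5 (mod 31); (25|31)=+1, (5|31)=+1; sign (−1)^0·+1^3·+1^2 = +1.
(a,b)_2: α=-44, β=-62; u≡3, v≡1 (mod 8); ε(u)ε(v)=1·0, αω(v)=-44·0, βω(u)=-62·1; sum ≡ 0  ⇒  +1.
(a,b)_37: α=2, u≡13; β=3, v≡21 (mod 37); (13|37)=-1, (21|37)=+1; sign (−1)^0·-1^3·+1^2 = -1.
(a,b)_19: α=1, u≡5; β=1, v≡4 (mod 19); (5|19)=+1, (4|19)=+1; sign (−1)^1·+1^1·+1^1 = -1.
(a,b)_23: α=2, u≡11; β=3, v≡13 (mod 23); (11|23)=-1, (13|23)=+1; sign (−1)^0·-1^3·+1^2 = -1.
(a,b)_3: α=6, u≡1; β=9, v≡2 (mod 3); (1|3)=+1, (2|3)=-1; sign (−1)^0·+1^9·-1^6 = +1.
(a,b)_11: α=4, u≡7; β=6, v≡4 (mod 11); (7|11)=-1, (4|11)=+1; sign (−1)^0·-1^6·+1^4 = +1.
|Ram(19, 19548321)| = 4, even; anisotropic at {13, 19, 23, 37}.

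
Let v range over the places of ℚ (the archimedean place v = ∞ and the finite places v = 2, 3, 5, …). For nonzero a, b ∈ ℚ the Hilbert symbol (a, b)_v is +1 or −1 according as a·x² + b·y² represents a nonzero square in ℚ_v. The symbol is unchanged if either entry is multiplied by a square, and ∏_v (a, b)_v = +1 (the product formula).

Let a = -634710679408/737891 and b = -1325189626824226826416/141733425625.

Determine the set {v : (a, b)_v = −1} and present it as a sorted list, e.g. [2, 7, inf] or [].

(a, b) ≡ (-2717, -19) mod (ℚ^×)²; places V = {2, 5, 7, 11, 13, 19, 23, 29, 37, ∞}.
(a,b)_13: α=1, u≡10; β=2, v≡2 (mod 13); (10|13)=+1, (2|13)=-1; sign (−1)^0·+1^2·-1^1 = -1.
(a,b)_37: α=-2, u≡34; β=-4, v≡22 (mod 37); (34|37)=+1, (22|37)=-1; sign (−1)^0·+1^-4·-1^-2 = +1.
(a,b)_29: α=2, u≡23; β=4, v≡2 (mod 29); (23|29)=+1, (2|29)=-1; sign (−1)^0·+1^4·-1^2 = +1.
(a,b)_5: α=0, u≡2; β=-4, v≡4 (mod 5); (2|5)=-1, (4|5)=+1; sign (−1)^0·-1^-4·+1^0 = +1.
(a,b)_∞: sgn(-2717)=−, sgn(-19)=−, so -1.
(a,b)_23: α=2, u≡10; β=4, v≡1 (mod 23); (10|23)=-1, (1|23)=+1; sign (−1)^0·-1^4·+1^2 = +1.
(a,b)_11: α=-1, u≡10; β=-2, v≡1 (mod 11); (10|11)=-1, (1|11)=+1; sign (−1)^0·-1^-2·+1^-1 = +1.
(a,b)_19: α=3, u≡6; β=5, v≡15 (mod 19); (6|19)=+1, (15|19)=-1; sign (−1)^1·+1^5·-1^3 = +1.
(a,b)_2: α=4, β=4; u≡3, v≡5 (mod 8); ε(u)ε(v)=1·0, αω(v)=4·1, βω(u)=4·1; sum ≡ 0  ⇒  +1.
(a,b)_7: α=-2, u≡3; β=0, v≡2 (mod 7); (3|7)=-1, (2|7)=+1; sign (−1)^0·-1^0·+1^-2 = +1.
|Ram(-2717, -19)| = 2, even; anisotropic at {13, ∞}.

[13, inf]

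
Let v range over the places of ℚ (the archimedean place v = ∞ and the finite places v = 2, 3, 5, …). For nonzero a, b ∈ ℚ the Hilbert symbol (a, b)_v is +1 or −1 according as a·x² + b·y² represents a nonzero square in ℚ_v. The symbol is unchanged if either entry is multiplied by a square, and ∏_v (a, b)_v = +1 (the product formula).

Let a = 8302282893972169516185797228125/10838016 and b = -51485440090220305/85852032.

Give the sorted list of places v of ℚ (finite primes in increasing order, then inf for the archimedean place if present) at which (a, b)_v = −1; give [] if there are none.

[13, 29]

(a, b) ≡ (32190, -55656510) mod (ℚ^×)²; places V = {2, 3, 5, 7, 13, 19, 29, 37, 41, 43, 53, ∞}.
(a,b)_2: α=-13, β=-7; u≡7, v≡1 (mod 8); ε(u)ε(v)=1·0, αω(v)=-13·0, βω(u)=-7·0; sum ≡ 0  ⇒  +1.
(a,b)_5: α=5, u≡3; β=1, v≡2 (mod 5); (3|5)=-1, (2|5)=-1; sign (−1)^0·-1^1·-1^5 = +1.
(a,b)_37: α=3, u≡15; β=1, v≡5 (mod 37); (15|37)=-1, (5|37)=-1; sign (−1)^0·-1^1·-1^3 = +1.
(a,b)_7: α=-2, u≡4; β=-1, v≡3 (mod 7); (4|7)=+1, (3|7)=-1; sign (−1)^0·+1^-1·-1^-2 = +1.
(a,b)_∞: sgn(32190)=+, sgn(-55656510)=−, so +1.
(a,b)_3: α=-3, u≡2; β=-1, v≡1 (mod 3); (2|3)=-1, (1|3)=+1; sign (−1)^1·-1^-1·+1^-3 = +1.
(a,b)_41: α=0, u≡4; β=-2, v≡19 (mod 41); (4|41)=+1, (19|41)=-1; sign (−1)^0·+1^-2·-1^0 = +1.
(a,b)_53: α=0, u≡33; β=2, v≡36 (mod 53); (33|53)=-1, (36|53)=+1; sign (−1)^0·-1^2·+1^0 = +1.
(a,b)_13: α=6, u≡7; β=3, v≡5 (mod 13); (7|13)=-1, (5|13)=-1; sign (−1)^0·-1^3·-1^6 = -1.
(a,b)_29: α=3, u≡18; β=3, v≡16 (mod 29); (18|29)=-1, (16|29)=+1; sign (−1)^0·-1^3·+1^3 = -1.
(a,b)_43: α=4, u≡18; β=2, v≡21 (mod 43); (18|43)=-1, (21|43)=+1; sign (−1)^0·-1^2·+1^4 = +1.
(a,b)_19: α=4, u≡9; β=-1, v≡11 (mod 19); (9|19)=+1, (11|19)=+1; sign (−1)^0·+1^-1·+1^4 = +1.
(32190, -55656510 / ℚ) ramifies at {13, 29}: a division algebra.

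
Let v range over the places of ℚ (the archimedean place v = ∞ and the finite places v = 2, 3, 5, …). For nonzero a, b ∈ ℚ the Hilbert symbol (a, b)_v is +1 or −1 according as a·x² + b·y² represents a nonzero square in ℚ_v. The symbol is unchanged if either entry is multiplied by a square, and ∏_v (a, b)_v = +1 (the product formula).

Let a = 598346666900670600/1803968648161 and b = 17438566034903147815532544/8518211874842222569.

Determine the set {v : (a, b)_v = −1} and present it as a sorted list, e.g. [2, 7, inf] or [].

[7, 11, 23, 31]

(a, b) ≡ (1426, 329406) mod (ℚ^×)²; places V = {2, 3, 5, 7, 11, 17, 19, 23, 31, 37, 41, 47, 53, ∞}.
(a,b)_3: α=8, u≡1; β=11, v≡2 (mod 3); (1|3)=+1, (2|3)=-1; sign (−1)^0·+1^11·-1^8 = +1.
(a,b)_5: α=2, u≡4; β=0, v≡1 (mod 5); (4|5)=+1, (1|5)=+1; sign (−1)^0·+1^0·+1^2 = +1.
(a,b)_19: α=2, u≡6; β=2, v≡10 (mod 19); (6|19)=+1, (10|19)=-1; sign (−1)^0·+1^2·-1^2 = +1.
(a,b)_37: α=0, u≡24; β=2, v≡13 (mod 37); (24|37)=-1, (13|37)=-1; sign (−1)^0·-1^2·-1^0 = +1.
(a,b)_∞: sgn(1426)=+, sgn(329406)=+, so +1.
(a,b)_47: α=-2, u≡34; β=-2, v≡46 (mod 47); (34|47)=+1, (46|47)=-1; sign (−1)^0·+1^-2·-1^-2 = +1.
(a,b)_11: α=6, u≡2; β=7, v≡3 (mod 11); (2|11)=-1, (3|11)=+1; sign (−1)^0·-1^7·+1^6 = -1.
(a,b)_23: α=1, u≡9; β=1, v≡13 (mod 23); (9|23)=+1, (13|23)=+1; sign (−1)^1·+1^1·+1^1 = -1.
(a,b)_41: α=-4, u≡20; β=-6, v≡3 (mod 41); (20|41)=+1, (3|41)=-1; sign (−1)^0·+1^-6·-1^-4 = +1.
(a,b)_2: α=3, β=11; u≡1, v≡7 (mod 8); ε(u)ε(v)=0·1, αω(v)=3·0, βω(u)=11·0; sum ≡ 0  ⇒  +1.
(a,b)_17: α=-2, u≡15; β=-2, v≡3 (mod 17); (15|17)=+1, (3|17)=-1; sign (−1)^0·+1^-2·-1^-2 = +1.
(a,b)_7: α=0, u≡3; β=1, v≡4 (mod 7); (3|7)=-1, (4|7)=+1; sign (−1)^0·-1^1·+1^0 = -1.
(a,b)_53: α=0, u≡33; β=-2, v≡37 (mod 53); (33|53)=-1, (37|53)=+1; sign (−1)^0·-1^-2·+1^0 = +1.
(a,b)_31: α=1, u≡3; β=1, v≡30 (mod 31); (3|31)=-1, (30|31)=-1; sign (−1)^1·-1^1·-1^1 = -1.
Ram(1426, 329406) = {7, 11, 23, 31}; no ℚ_7-point on the conic.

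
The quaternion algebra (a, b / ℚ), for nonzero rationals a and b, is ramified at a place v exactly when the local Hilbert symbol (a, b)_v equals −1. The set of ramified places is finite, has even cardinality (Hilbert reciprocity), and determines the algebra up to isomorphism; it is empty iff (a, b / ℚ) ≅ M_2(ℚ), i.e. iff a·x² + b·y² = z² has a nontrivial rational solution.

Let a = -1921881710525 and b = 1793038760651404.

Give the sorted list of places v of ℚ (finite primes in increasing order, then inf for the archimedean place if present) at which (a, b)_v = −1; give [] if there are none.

(a, b) ≡ (-2261, 19) mod (ℚ^×)²; places V = {2, 5, 7, 17, 19, ∞}.
(a,b)_7: α=7, u≡6; β=10, v≡3 (mod 7); (6|7)=-1, (3|7)=-1; sign (−1)^0·-1^10·-1^7 = -1.
(a,b)_17: α=3, u≡12; β=4, v≡16 (mod 17); (12|17)=-1, (16|17)=+1; sign (−1)^0·-1^4·+1^3 = +1.
(a,b)_2: α=0, β=2; u≡3, v≡3 (mod 8); ε(u)ε(v)=1·1, αω(v)=0·1, βω(u)=2·1; sum ≡ 1  ⇒  -1.
(a,b)_5: α=2, u≡4; β=0, v≡4 (mod 5); (4|5)=+1, (4|5)=+1; sign (−1)^0·+1^0·+1^2 = +1.
(a,b)_19: α=1, u≡13; β=1, v≡11 (mod 19); (13|19)=-1, (11|19)=+1; sign (−1)^1·-1^1·+1^1 = +1.
(a,b)_∞: sgn(-2261)=−, sgn(19)=+, so +1.
|Ram(-2261, 19)| = 2, even; anisotropic at {2, 7}.

[2, 7]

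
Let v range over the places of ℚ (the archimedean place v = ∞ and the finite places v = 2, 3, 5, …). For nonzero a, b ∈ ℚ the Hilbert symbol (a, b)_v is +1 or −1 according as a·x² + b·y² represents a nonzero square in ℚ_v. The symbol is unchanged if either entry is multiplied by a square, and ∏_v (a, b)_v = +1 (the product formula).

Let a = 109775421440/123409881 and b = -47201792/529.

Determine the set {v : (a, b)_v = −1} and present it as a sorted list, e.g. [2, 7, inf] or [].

(a, b) ≡ (290, -638) mod (ℚ^×)²; places V = {2, 3, 5, 7, 11, 17, 19, 23, 29, ∞}.
(a,b)_2: α=21, β=9; u≡1, v≡1 (mod 8); ε(u)ε(v)=0·0, αω(v)=21·0, βω(u)=9·0; sum ≡ 0  ⇒  +1.
(a,b)_7: α=-2, u≡5; β=0, v≡5 (mod 7); (5|7)=-1, (5|7)=-1; sign (−1)^0·-1^0·-1^-2 = +1.
(a,b)_3: α=-2, u≡2; β=0, v≡1 (mod 3); (2|3)=-1, (1|3)=+1; sign (−1)^0·-1^0·+1^-2 = +1.
(a,b)_11: α=0, u≡3; β=1, v≡6 (mod 11); (3|11)=+1, (6|11)=-1; sign (−1)^0·+1^1·-1^0 = +1.
(a,b)_17: α=0, u≡1; β=2, v≡4 (mod 17); (1|17)=+1, (4|17)=+1; sign (−1)^0·+1^2·+1^0 = +1.
(a,b)_19: α=2, u≡9; β=0, v≡18 (mod 19); (9|19)=+1, (18|19)=-1; sign (−1)^0·+1^0·-1^2 = +1.
(a,b)_23: α=-4, u≡14; β=-2, v≡4 (mod 23); (14|23)=-1, (4|23)=+1; sign (−1)^0·-1^-2·+1^-4 = +1.
(a,b)_29: α=1, u≡8; β=1, v≡5 (mod 29); (8|29)=-1, (5|29)=+1; sign (−1)^0·-1^1·+1^1 = -1.
(a,b)_∞: sgn(290)=+, sgn(-638)=−, so +1.
(a,b)_5: α=1, u≡3; β=0, v≡2 (mod 5); (3|5)=-1, (2|5)=-1; sign (−1)^0·-1^0·-1^1 = -1.
Ram(290, -638) = {5, 29}; no ℚ_5-point on the conic.

[5, 29]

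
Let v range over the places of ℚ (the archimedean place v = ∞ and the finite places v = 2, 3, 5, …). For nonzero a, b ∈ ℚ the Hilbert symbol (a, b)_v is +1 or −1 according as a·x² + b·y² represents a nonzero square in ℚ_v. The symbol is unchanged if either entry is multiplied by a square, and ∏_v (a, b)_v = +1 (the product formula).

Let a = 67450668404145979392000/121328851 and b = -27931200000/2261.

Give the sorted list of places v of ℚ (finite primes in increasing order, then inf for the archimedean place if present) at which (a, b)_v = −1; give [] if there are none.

Mod squares: a ≡ 6270, b ≡ -746130. Check v ∈ {∞, 2, 3, 5, 7, 11, 17, 19, 23}.
v=11: a=11^1·(≡9), b=11^1·(≡8) mod 11; (9|11)=+1, (8|11)=-1; (−1)^{1·1·5}·(+1)^1·(-1)^1 = +1.
v=5: a=5^3·(≡1), b=5^5·(≡1) mod 5; (1|5)=+1, (1|5)=+1; (−1)^{3·5·2}·(+1)^5·(+1)^3 = +1.
v=∞: 6270 > 0 and -746130 < 0  ⇒  (a,b)_∞ = +1.
v=19: a=19^-5·(≡17), b=19^-1·(≡8) mod 19; (17|19)=+1, (8|19)=-1; (−1)^{-5·-1·9}·(+1)^-1·(-1)^-5 = +1.
v=17: a=17^2·(≡5), b=17^-1·(≡4) mod 17; (5|17)=-1, (4|17)=+1; (−1)^{2·-1·8}·(-1)^-1·(+1)^2 = -1.
v=3: a=3^7·(≡2), b=3^1·(≡2) mod 3; (2|3)=-1, (2|3)=-1; (−1)^{7·1·1}·(-1)^1·(-1)^7 = -1.
v=7: a=7^-2·(≡5), b=7^-1·(≡3) mod 7; (5|7)=-1, (3|7)=-1; (−1)^{-2·-1·3}·(-1)^-1·(-1)^-2 = -1.
v=23: a=23^6·(≡7), b=23^2·(≡6) mod 23; (7|23)=-1, (6|23)=+1; (−1)^{6·2·11}·(-1)^2·(+1)^6 = +1.
v=2: v_2(a)=19, v_2(b)=9; units ≡ 7, 7 (mod 8); ε·ε+αω+βω = 1·1+19·0+9·0 ≡ 1  ⇒  (a,b)_2 = -1.
(6270, -746130 / ℚ) ramifies at {2, 3, 7, 17}: a division algebra.

[2, 3, 7, 17]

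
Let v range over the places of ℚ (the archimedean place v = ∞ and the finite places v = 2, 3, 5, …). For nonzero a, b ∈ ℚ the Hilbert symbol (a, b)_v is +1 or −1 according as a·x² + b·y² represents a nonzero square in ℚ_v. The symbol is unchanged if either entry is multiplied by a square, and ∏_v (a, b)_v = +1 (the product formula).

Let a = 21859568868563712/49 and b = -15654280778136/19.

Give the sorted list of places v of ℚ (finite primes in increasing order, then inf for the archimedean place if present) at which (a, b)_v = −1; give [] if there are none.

(a, b) ≡ (1763, -67060994) mod (ℚ^×)²; places V = {2, 3, 7, 11, 13, 19, 41, 43, ∞}.
(a,b)_2: α=8, β=3; u≡3, v≡7 (mod 8); ε(u)ε(v)=1·1, αω(v)=8·0, βω(u)=3·1; sum ≡ 0  ⇒  +1.
(a,b)_43: α=1, u≡6; β=1, v≡41 (mod 43); (6|43)=+1, (41|43)=+1; sign (−1)^1·+1^1·+1^1 = -1.
(a,b)_19: α=2, u≡2; β=-1, v≡5 (mod 19); (2|19)=-1, (5|19)=+1; sign (−1)^0·-1^-1·+1^2 = -1.
(a,b)_13: α=2, u≡5; β=3, v≡5 (mod 13); (5|13)=-1, (5|13)=-1; sign (−1)^0·-1^3·-1^2 = -1.
(a,b)_3: α=8, u≡2; β=8, v≡1 (mod 3); (2|3)=-1, (1|3)=+1; sign (−1)^0·-1^8·+1^8 = +1.
(a,b)_41: α=1, u≡36; β=1, v≡32 (mod 41); (36|41)=+1, (32|41)=+1; sign (−1)^0·+1^1·+1^1 = +1.
(a,b)_7: α=-2, u≡6; β=1, v≡4 (mod 7); (6|7)=-1, (4|7)=+1; sign (−1)^0·-1^1·+1^-2 = -1.
(a,b)_11: α=2, u≡5; β=1, v≡7 (mod 11); (5|11)=+1, (7|11)=-1; sign (−1)^0·+1^1·-1^2 = +1.
(a,b)_∞: sgn(1763)=+, sgn(-67060994)=−, so +1.
|Ram(1763, -67060994)| = 4, even; anisotropic at {7, 13, 19, 43}.

[7, 13, 19, 43]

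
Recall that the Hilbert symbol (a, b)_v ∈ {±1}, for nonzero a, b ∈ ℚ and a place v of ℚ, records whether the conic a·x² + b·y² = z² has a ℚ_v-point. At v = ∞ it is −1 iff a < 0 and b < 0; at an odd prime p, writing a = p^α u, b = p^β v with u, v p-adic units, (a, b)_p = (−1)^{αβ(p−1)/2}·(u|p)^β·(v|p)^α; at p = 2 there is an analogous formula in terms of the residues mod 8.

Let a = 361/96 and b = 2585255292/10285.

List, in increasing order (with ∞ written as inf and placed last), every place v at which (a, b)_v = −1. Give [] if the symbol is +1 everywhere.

[3, 17]

Mod squares: a ≡ 6, b ≡ 1955. Check v ∈ {∞, 2, 3, 5, 11, 17, 19, 23, 31}.
v=11: a=11^0·(≡8), b=11^-2·(≡6) mod 11; (8|11)=-1, (6|11)=-1; (−1)^{0·-2·5}·(-1)^-2·(-1)^0 = +1.
v=2: v_2(a)=-5, v_2(b)=2; units ≡ 3, 3 (mod 8); ε·ε+αω+βω = 1·1+-5·1+2·1 ≡ 0  ⇒  (a,b)_2 = +1.
v=3: a=3^-1·(≡2), b=3^4·(≡2) mod 3; (2|3)=-1, (2|3)=-1; (−1)^{-1·4·1}·(-1)^4·(-1)^-1 = -1.
v=∞: 6 > 0 and 1955 > 0  ⇒  (a,b)_∞ = +1.
v=17: a=17^0·(≡5), b=17^-1·(≡8) mod 17; (5|17)=-1, (8|17)=+1; (−1)^{0·-1·8}·(-1)^-1·(+1)^0 = -1.
v=19: a=19^2·(≡1), b=19^2·(≡1) mod 19; (1|19)=+1, (1|19)=+1; (−1)^{2·2·9}·(+1)^2·(+1)^2 = +1.
v=31: a=31^0·(≡17), b=31^2·(≡10) mod 31; (17|31)=-1, (10|31)=+1; (−1)^{0·2·15}·(-1)^2·(+1)^0 = +1.
v=23: a=23^0·(≡4), b=23^1·(≡6) mod 23; (4|23)=+1, (6|23)=+1; (−1)^{0·1·11}·(+1)^1·(+1)^0 = +1.
v=5: a=5^0·(≡1), b=5^-1·(≡1) mod 5; (1|5)=+1, (1|5)=+1; (−1)^{0·-1·2}·(+1)^-1·(+1)^0 = +1.
|Ram(6, 1955)| = 2, even; anisotropic at {3, 17}.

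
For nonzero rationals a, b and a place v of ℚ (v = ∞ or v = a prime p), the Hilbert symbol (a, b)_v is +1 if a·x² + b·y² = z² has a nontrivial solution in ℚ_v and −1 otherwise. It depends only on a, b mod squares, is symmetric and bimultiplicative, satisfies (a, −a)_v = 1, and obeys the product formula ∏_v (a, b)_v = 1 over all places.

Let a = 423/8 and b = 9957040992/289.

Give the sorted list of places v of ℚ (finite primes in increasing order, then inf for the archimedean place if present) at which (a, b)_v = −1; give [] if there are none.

Mod squares: a ≡ 94, b ≡ 3478. Check v ∈ {∞, 2, 3, 17, 37, 47}.
v=17: a=17^0·(≡4), b=17^-2·(≡11) mod 17; (4|17)=+1, (11|17)=-1; (−1)^{0·-2·8}·(+1)^-2·(-1)^0 = +1.
v=∞: 94 > 0 and 3478 > 0  ⇒  (a,b)_∞ = +1.
v=2: v_2(a)=-3, v_2(b)=5; units ≡ 7, 3 (mod 8); ε·ε+αω+βω = 1·1+-3·1+5·0 ≡ 0  ⇒  (a,b)_2 = +1.
v=47: a=47^1·(≡7), b=47^3·(≡37) mod 47; (7|47)=+1, (37|47)=+1; (−1)^{1·3·23}·(+1)^3·(+1)^1 = -1.
v=37: a=37^0·(≡2), b=37^1·(≡5) mod 37; (2|37)=-1, (5|37)=-1; (−1)^{0·1·18}·(-1)^1·(-1)^0 = -1.
v=3: a=3^2·(≡1), b=3^4·(≡1) mod 3; (1|3)=+1, (1|3)=+1; (−1)^{2·4·1}·(+1)^4·(+1)^2 = +1.
Ram(94, 3478) = {37, 47}; no ℚ_37-point on the conic.

[37, 47]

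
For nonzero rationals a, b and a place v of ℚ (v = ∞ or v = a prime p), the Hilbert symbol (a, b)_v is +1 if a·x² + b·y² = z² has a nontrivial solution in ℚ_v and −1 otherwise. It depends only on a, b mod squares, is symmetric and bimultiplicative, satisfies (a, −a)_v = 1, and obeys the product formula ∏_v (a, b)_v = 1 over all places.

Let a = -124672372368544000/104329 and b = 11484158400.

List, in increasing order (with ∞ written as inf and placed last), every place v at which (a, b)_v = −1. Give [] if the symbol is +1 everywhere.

[2, 3, 11, 13]

(a, b) ≡ (-385, 39) mod (ℚ^×)²; places V = {2, 3, 5, 7, 11, 13, 17, 19, ∞}.
(a,b)_5: α=3, u≡2; β=2, v≡1 (mod 5); (2|5)=-1, (1|5)=+1; sign (−1)^0·-1^2·+1^3 = +1.
(a,b)_2: α=8, β=6; u≡7, v≡7 (mod 8); ε(u)ε(v)=1·1, αω(v)=8·0, βω(u)=6·0; sum ≡ 1  ⇒  -1.
(a,b)_7: α=1, u≡2; β=0, v≡1 (mod 7); (2|7)=+1, (1|7)=+1; sign (−1)^0·+1^0·+1^1 = +1.
(a,b)_∞: sgn(-385)=−, sgn(39)=+, so +1.
(a,b)_13: α=4, u≡8; β=3, v≡4 (mod 13); (8|13)=-1, (4|13)=+1; sign (−1)^0·-1^3·+1^4 = -1.
(a,b)_3: α=0, u≡2; β=3, v≡1 (mod 3); (2|3)=-1, (1|3)=+1; sign (−1)^0·-1^3·+1^0 = -1.
(a,b)_17: α=-2, u≡11; β=0, v≡7 (mod 17); (11|17)=-1, (7|17)=-1; sign (−1)^0·-1^0·-1^-2 = +1.
(a,b)_11: α=7, u≡4; β=2, v≡2 (mod 11); (4|11)=+1, (2|11)=-1; sign (−1)^0·+1^2·-1^7 = -1.
(a,b)_19: α=-2, u≡15; β=0, v≡9 (mod 19); (15|19)=-1, (9|19)=+1; sign (−1)^0·-1^0·+1^-2 = +1.
(-385, 39 / ℚ) ramifies at {2, 3, 11, 13}: a division algebra.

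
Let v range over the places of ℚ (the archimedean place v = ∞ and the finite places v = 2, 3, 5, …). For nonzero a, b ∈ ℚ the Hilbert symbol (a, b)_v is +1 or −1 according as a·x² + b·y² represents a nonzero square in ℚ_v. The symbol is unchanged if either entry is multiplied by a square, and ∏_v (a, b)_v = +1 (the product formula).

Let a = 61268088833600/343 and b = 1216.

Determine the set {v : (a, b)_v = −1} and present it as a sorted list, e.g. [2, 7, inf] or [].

Mod squares: a ≡ 6136487, b ≡ 19. Check v ∈ {∞, 2, 5, 7, 11, 19, 29, 37, 43}.
v=29: a=29^1·(≡10), b=29^0·(≡27) mod 29; (10|29)=-1, (27|29)=-1; (−1)^{1·0·14}·(-1)^0·(-1)^1 = -1.
v=19: a=19^3·(≡6), b=19^1·(≡7) mod 19; (6|19)=+1, (7|19)=+1; (−1)^{3·1·9}·(+1)^1·(+1)^3 = -1.
v=5: a=5^2·(≡3), b=5^0·(≡1) mod 5; (3|5)=-1, (1|5)=+1; (−1)^{2·0·2}·(-1)^0·(+1)^2 = +1.
v=37: a=37^1·(≡20), b=37^0·(≡32) mod 37; (20|37)=-1, (32|37)=-1; (−1)^{1·0·18}·(-1)^0·(-1)^1 = -1.
v=2: v_2(a)=6, v_2(b)=6; units ≡ 7, 3 (mod 8); ε·ε+αω+βω = 1·1+6·1+6·0 ≡ 1  ⇒  (a,b)_2 = -1.
v=11: a=11^2·(≡9), b=11^0·(≡6) mod 11; (9|11)=+1, (6|11)=-1; (−1)^{2·0·5}·(+1)^0·(-1)^2 = +1.
v=∞: 6136487 > 0 and 19 > 0  ⇒  (a,b)_∞ = +1.
v=7: a=7^-3·(≡5), b=7^0·(≡5) mod 7; (5|7)=-1, (5|7)=-1; (−1)^{-3·0·3}·(-1)^0·(-1)^-3 = -1.
v=43: a=43^1·(≡14), b=43^0·(≡12) mod 43; (14|43)=+1, (12|43)=-1; (−1)^{1·0·21}·(+1)^0·(-1)^1 = -1.
Ram(6136487, 19) = {2, 7, 19, 29, 37, 43}; no ℚ_2-point on the conic.

[2, 7, 19, 29, 37, 43]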